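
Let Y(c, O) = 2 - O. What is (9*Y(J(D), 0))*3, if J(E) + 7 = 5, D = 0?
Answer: 54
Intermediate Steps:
J(E) = -2 (J(E) = -7 + 5 = -2)
(9*Y(J(D), 0))*3 = (9*(2 - 1*0))*3 = (9*(2 + 0))*3 = (9*2)*3 = 18*3 = 54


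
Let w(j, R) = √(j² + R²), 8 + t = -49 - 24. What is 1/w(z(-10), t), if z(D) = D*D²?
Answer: √1006561/1006561 ≈ 0.00099673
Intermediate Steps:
t = -81 (t = -8 + (-49 - 24) = -8 - 73 = -81)
z(D) = D³
w(j, R) = √(R² + j²)
1/w(z(-10), t) = 1/(√((-81)² + ((-10)³)²)) = 1/(√(6561 + (-1000)²)) = 1/(√(6561 + 1000000)) = 1/(√1006561) = √1006561/1006561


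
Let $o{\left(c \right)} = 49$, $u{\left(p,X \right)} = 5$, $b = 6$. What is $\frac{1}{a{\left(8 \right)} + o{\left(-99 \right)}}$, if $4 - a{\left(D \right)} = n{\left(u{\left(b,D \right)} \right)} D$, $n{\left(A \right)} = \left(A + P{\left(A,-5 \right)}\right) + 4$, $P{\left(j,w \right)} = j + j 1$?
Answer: $- \frac{1}{99} \approx -0.010101$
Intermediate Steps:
$P{\left(j,w \right)} = 2 j$ ($P{\left(j,w \right)} = j + j = 2 j$)
$n{\left(A \right)} = 4 + 3 A$ ($n{\left(A \right)} = \left(A + 2 A\right) + 4 = 3 A + 4 = 4 + 3 A$)
$a{\left(D \right)} = 4 - 19 D$ ($a{\left(D \right)} = 4 - \left(4 + 3 \cdot 5\right) D = 4 - \left(4 + 15\right) D = 4 - 19 D$)
$\frac{1}{a{\left(8 \right)} + o{\left(-99 \right)}} = \frac{1}{\left(4 - 152\right) + 49} = \frac{1}{-148 + 49} = \frac{1}{-99} = - \frac{1}{99}$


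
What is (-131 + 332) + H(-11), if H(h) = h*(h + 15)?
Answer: 157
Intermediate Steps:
H(h) = h*(15 + h)
(-131 + 332) + H(-11) = (-131 + 332) - 11*(15 - 11) = 201 - 11*4 = 201 - 44 = 157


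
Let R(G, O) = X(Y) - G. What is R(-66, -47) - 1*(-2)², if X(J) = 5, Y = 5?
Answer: 67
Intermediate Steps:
R(G, O) = 5 - G
R(-66, -47) - 1*(-2)² = (5 - 1*(-66)) - 1*(-2)² = (5 + 66) - 1*4 = 71 - 4 = 67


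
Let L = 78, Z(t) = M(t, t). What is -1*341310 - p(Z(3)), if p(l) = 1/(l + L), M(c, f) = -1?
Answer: -26280871/77 ≈ -3.4131e+5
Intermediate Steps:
Z(t) = -1
p(l) = 1/(78 + l) (p(l) = 1/(l + 78) = 1/(78 + l))
-1*341310 - p(Z(3)) = -1*341310 - 1/(78 - 1) = -341310 - 1/77 = -26280871/77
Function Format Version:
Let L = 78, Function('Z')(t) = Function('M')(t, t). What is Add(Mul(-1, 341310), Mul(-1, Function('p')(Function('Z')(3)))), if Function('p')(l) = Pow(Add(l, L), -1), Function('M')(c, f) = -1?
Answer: Rational(-26280871, 77) ≈ -3.4131e+5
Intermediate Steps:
Function('Z')(t) = -1
Function('p')(l) = Pow(Add(78, l), -1) (Function('p')(l) = Pow(Add(l, 78), -1) = Pow(Add(78, l), -1))
Add(Mul(-1, 341310), Mul(-1, Function('p')(Function('Z')(3)))) = Add(Mul(-1, 341310), Mul(-1, Pow(Add(78, -1), -1))) = Add(-341310, Mul(-1, Pow(77, -1))) = Add(-341310, Mul(-1, Rational(1, 77))) = Add(-341310, Rational(-1, 77)) = Rational(-26280871, 77)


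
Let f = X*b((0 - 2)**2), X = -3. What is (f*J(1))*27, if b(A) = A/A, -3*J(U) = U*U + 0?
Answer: 27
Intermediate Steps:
J(U) = -U**2/3 (J(U) = -(U*U + 0)/3 = -(U**2 + 0)/3 = -U**2/3)
b(A) = 1
f = -3 (f = -3*1 = -3)
(f*J(1))*27 = -(-1)*1**2*27 = -(-1)*27 = -3*(-1/3)*27 = 1*27 = 27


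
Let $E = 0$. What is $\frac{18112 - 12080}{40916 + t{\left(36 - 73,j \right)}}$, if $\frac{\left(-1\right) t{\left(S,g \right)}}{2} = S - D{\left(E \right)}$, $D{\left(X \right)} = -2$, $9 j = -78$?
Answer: $\frac{3016}{20493} \approx 0.14717$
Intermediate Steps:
$j = - \frac{26}{3}$ ($j = \frac{1}{9} \left(-78\right) = - \frac{26}{3} \approx -8.6667$)
$t{\left(S,g \right)} = -4 - 2 S$ ($t{\left(S,g \right)} = - 2 \left(S - -2\right) = - 2 \left(S + 2\right) = - 2 \left(2 + S\right) = -4 - 2 S$)
$\frac{18112 - 12080}{40916 + t{\left(36 - 73,j \right)}} = \frac{18112 - 12080}{40916 - \left(4 + 2 \left(36 - 73\right)\right)} = \frac{6032}{40916 - \left(4 + 2 \left(36 - 73\right)\right)} = \frac{6032}{40916 - -70} = \frac{6032}{40916 + \left(-4 + 74\right)} = \frac{6032}{40916 + 70} = \frac{6032}{40986} = 6032 \cdot \frac{1}{40986} = \frac{3016}{20493}$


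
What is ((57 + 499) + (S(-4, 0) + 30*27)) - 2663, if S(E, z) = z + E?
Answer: -1301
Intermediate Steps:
S(E, z) = E + z
((57 + 499) + (S(-4, 0) + 30*27)) - 2663 = ((57 + 499) + ((-4 + 0) + 30*27)) - 2663 = (556 + (-4 + 810)) - 2663 = (556 + 806) - 2663 = 1362 - 2663 = -1301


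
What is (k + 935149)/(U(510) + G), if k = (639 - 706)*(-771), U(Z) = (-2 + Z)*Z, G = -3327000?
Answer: -493403/1533960 ≈ -0.32165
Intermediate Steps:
U(Z) = Z*(-2 + Z)
k = 51657 (k = -67*(-771) = 51657)
(k + 935149)/(U(510) + G) = (51657 + 935149)/(510*(-2 + 510) - 3327000) = 986806/(510*508 - 3327000) = 986806/(259080 - 3327000) = 986806/(-3067920) = 986806*(-1/3067920) = -493403/1533960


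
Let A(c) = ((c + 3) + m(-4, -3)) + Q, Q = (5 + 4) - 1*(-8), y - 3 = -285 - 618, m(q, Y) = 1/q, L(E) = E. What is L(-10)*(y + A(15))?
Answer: 17305/2 ≈ 8652.5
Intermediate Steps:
y = -900 (y = 3 + (-285 - 618) = 3 - 903 = -900)
Q = 17 (Q = 9 + 8 = 17)
A(c) = 79/4 + c (A(c) = ((c + 3) + 1/(-4)) + 17 = ((3 + c) - 1/4) + 17 = (11/4 + c) + 17 = 79/4 + c)
L(-10)*(y + A(15)) = -10*(-900 + (79/4 + 15)) = -10*(-900 + 139/4) = -10*(-3461/4) = 17305/2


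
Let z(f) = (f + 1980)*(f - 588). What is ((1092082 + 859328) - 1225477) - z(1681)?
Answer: -3275540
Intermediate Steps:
z(f) = (-588 + f)*(1980 + f) (z(f) = (1980 + f)*(-588 + f) = (-588 + f)*(1980 + f))
((1092082 + 859328) - 1225477) - z(1681) = ((1092082 + 859328) - 1225477) - (-1164240 + 1681² + 1392*1681) = (1951410 - 1225477) - (-1164240 + 2825761 + 2339952) = 725933 - 1*4001473 = 725933 - 4001473 = -3275540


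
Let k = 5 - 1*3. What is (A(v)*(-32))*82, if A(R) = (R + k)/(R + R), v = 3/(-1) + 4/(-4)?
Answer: -656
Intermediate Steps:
k = 2 (k = 5 - 3 = 2)
v = -4 (v = 3*(-1) + 4*(-¼) = -3 - 1 = -4)
A(R) = (2 + R)/(2*R) (A(R) = (R + 2)/(R + R) = (2 + R)/((2*R)) = (2 + R)*(1/(2*R)) = (2 + R)/(2*R))
(A(v)*(-32))*82 = (((½)*(2 - 4)/(-4))*(-32))*82 = (((½)*(-¼)*(-2))*(-32))*82 = ((¼)*(-32))*82 = -8*82 = -656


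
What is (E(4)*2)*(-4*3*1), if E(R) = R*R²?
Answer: -1536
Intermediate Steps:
E(R) = R³
(E(4)*2)*(-4*3*1) = (4³*2)*(-4*3*1) = (64*2)*(-12*1) = 128*(-12) = -1536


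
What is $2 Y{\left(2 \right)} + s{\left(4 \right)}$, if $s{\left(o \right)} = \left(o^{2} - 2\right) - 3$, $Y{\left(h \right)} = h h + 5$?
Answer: $29$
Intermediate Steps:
$Y{\left(h \right)} = 5 + h^{2}$ ($Y{\left(h \right)} = h^{2} + 5 = 5 + h^{2}$)
$s{\left(o \right)} = -5 + o^{2}$ ($s{\left(o \right)} = \left(-2 + o^{2}\right) - 3 = -5 + o^{2}$)
$2 Y{\left(2 \right)} + s{\left(4 \right)} = 2 \left(5 + 2^{2}\right) - \left(5 - 4^{2}\right) = 2 \left(5 + 4\right) + \left(-5 + 16\right) = 2 \cdot 9 + 11 = 18 + 11 = 29$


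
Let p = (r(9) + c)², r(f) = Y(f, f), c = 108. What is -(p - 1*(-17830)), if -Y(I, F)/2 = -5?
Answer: -31754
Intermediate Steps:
Y(I, F) = 10 (Y(I, F) = -2*(-5) = 10)
r(f) = 10
p = 13924 (p = (10 + 108)² = 118² = 13924)
-(p - 1*(-17830)) = -(13924 - 1*(-17830)) = -(13924 + 17830) = -1*31754 = -31754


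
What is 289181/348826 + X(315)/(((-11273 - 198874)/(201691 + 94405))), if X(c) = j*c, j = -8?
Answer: 12397211829787/3490701782 ≈ 3551.5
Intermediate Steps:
X(c) = -8*c
289181/348826 + X(315)/(((-11273 - 198874)/(201691 + 94405))) = 289181/348826 + (-8*315)/(((-11273 - 198874)/(201691 + 94405))) = 289181*(1/348826) - 2520/((-210147/296096)) = 289181/348826 - 2520/((-210147*1/296096)) = 289181/348826 - 2520/(-210147/296096) = 289181/348826 - 2520*(-296096/210147) = 289181/348826 + 35531520/10007 = 12397211829787/3490701782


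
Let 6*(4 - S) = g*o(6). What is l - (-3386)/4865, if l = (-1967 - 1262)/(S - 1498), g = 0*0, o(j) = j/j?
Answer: 20767769/7268310 ≈ 2.8573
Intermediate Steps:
o(j) = 1
g = 0
S = 4 (S = 4 - 0 = 4 - 1/6*0 = 4 + 0 = 4)
l = 3229/1494 (l = (-1967 - 1262)/(4 - 1498) = -3229/(-1494) = -3229*(-1/1494) = 3229/1494 ≈ 2.1613)
l - (-3386)/4865 = 3229/1494 - (-3386)/4865 = 3229/1494 - 1*(-3386/4865) = 3229/1494 + 3386/4865 = 20767769/7268310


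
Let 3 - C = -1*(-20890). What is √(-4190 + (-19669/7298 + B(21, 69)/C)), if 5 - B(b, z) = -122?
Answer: I*√12299111855227334/1712734 ≈ 64.751*I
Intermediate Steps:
C = -20887 (C = 3 - (-1)*(-20890) = 3 - 1*20890 = 3 - 20890 = -20887)
B(b, z) = 127 (B(b, z) = 5 - 1*(-122) = 5 + 122 = 127)
√(-4190 + (-19669/7298 + B(21, 69)/C)) = √(-4190 + (-19669/7298 + 127/(-20887))) = √(-4190 + (-19669*1/7298 + 127*(-1/20887))) = √(-4190 + (-221/82 - 127/20887)) = √(-4190 - 4626441/1712734) = √(-7180981901/1712734) = I*√12299111855227334/1712734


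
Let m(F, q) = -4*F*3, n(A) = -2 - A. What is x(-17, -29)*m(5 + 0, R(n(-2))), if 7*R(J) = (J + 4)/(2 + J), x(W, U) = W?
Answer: 1020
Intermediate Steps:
R(J) = (4 + J)/(7*(2 + J)) (R(J) = ((J + 4)/(2 + J))/7 = ((4 + J)/(2 + J))/7 = (4 + J)/(7*(2 + J)))
m(F, q) = -12*F
x(-17, -29)*m(5 + 0, R(n(-2))) = -(-204)*(5 + 0) = -(-204)*5 = -17*(-60) = 1020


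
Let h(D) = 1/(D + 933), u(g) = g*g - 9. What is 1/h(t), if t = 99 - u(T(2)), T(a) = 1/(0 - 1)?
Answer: 1040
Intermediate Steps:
T(a) = -1 (T(a) = 1/(-1) = -1)
u(g) = -9 + g**2 (u(g) = g**2 - 9 = -9 + g**2)
t = 107 (t = 99 - (-9 + (-1)**2) = 99 - (-9 + 1) = 99 - 1*(-8) = 99 + 8 = 107)
h(D) = 1/(933 + D)
1/h(t) = 1/(1/(933 + 107)) = 1/(1/1040) = 1040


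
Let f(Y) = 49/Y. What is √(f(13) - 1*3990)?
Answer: I*√673673/13 ≈ 63.137*I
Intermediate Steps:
√(f(13) - 1*3990) = √(49/13 - 1*3990) = √(49*(1/13) - 3990) = √(49/13 - 3990) = √(-51821/13) = I*√673673/13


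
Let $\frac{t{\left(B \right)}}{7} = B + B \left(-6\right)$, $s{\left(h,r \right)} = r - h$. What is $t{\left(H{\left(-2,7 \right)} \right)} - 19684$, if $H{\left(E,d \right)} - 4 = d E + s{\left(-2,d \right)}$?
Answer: $-19649$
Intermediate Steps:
$H{\left(E,d \right)} = 6 + d + E d$ ($H{\left(E,d \right)} = 4 + \left(d E + \left(d - -2\right)\right) = 4 + \left(E d + \left(d + 2\right)\right) = 4 + \left(E d + \left(2 + d\right)\right) = 4 + \left(2 + d + E d\right) = 6 + d + E d$)
$t{\left(B \right)} = - 35 B$ ($t{\left(B \right)} = 7 \left(B + B \left(-6\right)\right) = 7 \left(B - 6 B\right) = 7 \left(- 5 B\right) = - 35 B$)
$t{\left(H{\left(-2,7 \right)} \right)} - 19684 = - 35 \left(6 + 7 - 14\right) - 19684 = \left(-35\right) \left(-1\right) - 19684 = 35 - 19684 = -19649$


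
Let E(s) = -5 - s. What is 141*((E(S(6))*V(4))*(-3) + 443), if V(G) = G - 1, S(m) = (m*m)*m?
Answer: 342912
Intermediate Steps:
S(m) = m³ (S(m) = m²*m = m³)
V(G) = -1 + G
141*((E(S(6))*V(4))*(-3) + 443) = 141*(((-5 - 1*6³)*(-1 + 4))*(-3) + 443) = 141*(((-5 - 1*216)*3)*(-3) + 443) = 141*(((-5 - 216)*3)*(-3) + 443) = 141*(-221*3*(-3) + 443) = 141*(-663*(-3) + 443) = 141*(1989 + 443) = 141*2432 = 342912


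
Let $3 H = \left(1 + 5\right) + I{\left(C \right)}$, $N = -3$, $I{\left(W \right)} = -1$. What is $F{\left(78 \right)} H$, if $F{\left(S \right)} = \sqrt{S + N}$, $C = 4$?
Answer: $\frac{25 \sqrt{3}}{3} \approx 14.434$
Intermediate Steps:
$F{\left(S \right)} = \sqrt{-3 + S}$ ($F{\left(S \right)} = \sqrt{S - 3} = \sqrt{-3 + S}$)
$H = \frac{5}{3}$ ($H = \frac{\left(1 + 5\right) - 1}{3} = \frac{6 - 1}{3} = \frac{1}{3} \cdot 5 = \frac{5}{3} \approx 1.6667$)
$F{\left(78 \right)} H = \sqrt{-3 + 78} \cdot \frac{5}{3} = \sqrt{75} \cdot \frac{5}{3} = 5 \sqrt{3} \cdot \frac{5}{3} = \frac{25 \sqrt{3}}{3}$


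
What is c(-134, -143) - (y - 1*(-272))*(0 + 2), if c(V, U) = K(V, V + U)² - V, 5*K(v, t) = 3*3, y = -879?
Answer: 33781/25 ≈ 1351.2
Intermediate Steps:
K(v, t) = 9/5 (K(v, t) = (3*3)/5 = (⅕)*9 = 9/5)
c(V, U) = 81/25 - V (c(V, U) = (9/5)² - V = 81/25 - V)
c(-134, -143) - (y - 1*(-272))*(0 + 2) = (81/25 - 1*(-134)) - (-879 - 1*(-272))*(0 + 2) = (81/25 + 134) - (-879 + 272)*2 = 3431/25 - (-607)*2 = 3431/25 - 1*(-1214) = 3431/25 + 1214 = 33781/25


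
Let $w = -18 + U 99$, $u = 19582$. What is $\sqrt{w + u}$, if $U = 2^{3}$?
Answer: $2 \sqrt{5089} \approx 142.67$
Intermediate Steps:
$U = 8$
$w = 774$ ($w = -18 + 8 \cdot 99 = -18 + 792 = 774$)
$\sqrt{w + u} = \sqrt{774 + 19582} = \sqrt{20356} = 2 \sqrt{5089}$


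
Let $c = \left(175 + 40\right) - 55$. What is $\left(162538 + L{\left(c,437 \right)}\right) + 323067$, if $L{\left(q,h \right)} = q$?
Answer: $485765$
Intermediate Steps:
$c = 160$ ($c = 215 - 55 = 160$)
$\left(162538 + L{\left(c,437 \right)}\right) + 323067 = \left(162538 + 160\right) + 323067 = 162698 + 323067 = 485765$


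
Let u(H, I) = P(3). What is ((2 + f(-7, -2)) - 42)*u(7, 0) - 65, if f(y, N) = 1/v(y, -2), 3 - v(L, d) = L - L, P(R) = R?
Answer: -184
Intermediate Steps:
u(H, I) = 3
v(L, d) = 3 (v(L, d) = 3 - (L - L) = 3 - 1*0 = 3 + 0 = 3)
f(y, N) = ⅓ (f(y, N) = 1/3 = ⅓)
((2 + f(-7, -2)) - 42)*u(7, 0) - 65 = ((2 + ⅓) - 42)*3 - 65 = (7/3 - 42)*3 - 65 = -119/3*3 - 65 = -119 - 65 = -184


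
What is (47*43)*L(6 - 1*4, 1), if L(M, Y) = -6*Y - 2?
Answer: -16168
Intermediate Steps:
L(M, Y) = -2 - 6*Y
(47*43)*L(6 - 1*4, 1) = (47*43)*(-2 - 6*1) = 2021*(-2 - 6) = 2021*(-8) = -16168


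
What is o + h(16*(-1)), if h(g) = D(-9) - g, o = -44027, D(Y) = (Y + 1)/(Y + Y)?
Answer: -396095/9 ≈ -44011.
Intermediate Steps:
D(Y) = (1 + Y)/(2*Y) (D(Y) = (1 + Y)/((2*Y)) = (1 + Y)*(1/(2*Y)) = (1 + Y)/(2*Y))
h(g) = 4/9 - g (h(g) = (½)*(1 - 9)/(-9) - g = (½)*(-⅑)*(-8) - g = 4/9 - g)
o + h(16*(-1)) = -44027 + (4/9 - 16*(-1)) = -44027 + (4/9 - 1*(-16)) = -44027 + (4/9 + 16) = -44027 + 148/9 = -396095/9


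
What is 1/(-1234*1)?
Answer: -1/1234 ≈ -0.00081037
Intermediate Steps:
1/(-1234*1) = 1/(-1234) = -1/1234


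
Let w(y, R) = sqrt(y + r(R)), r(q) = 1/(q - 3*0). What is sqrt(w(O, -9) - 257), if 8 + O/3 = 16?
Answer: sqrt(-2313 + 3*sqrt(215))/3 ≈ 15.878*I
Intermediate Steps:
O = 24 (O = -24 + 3*16 = -24 + 48 = 24)
r(q) = 1/q (r(q) = 1/(q + 0) = 1/q)
w(y, R) = sqrt(y + 1/R)
sqrt(w(O, -9) - 257) = sqrt(sqrt(24 + 1/(-9)) - 257) = sqrt(sqrt(24 - 1/9) - 257) = sqrt(sqrt(215/9) - 257) = sqrt(sqrt(215)/3 - 257) = sqrt(-257 + sqrt(215)/3)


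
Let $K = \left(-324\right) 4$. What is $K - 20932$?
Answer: $-22228$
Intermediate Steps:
$K = -1296$
$K - 20932 = -1296 - 20932 = -22228$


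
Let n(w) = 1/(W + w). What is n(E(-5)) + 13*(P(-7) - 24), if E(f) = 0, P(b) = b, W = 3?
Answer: -1208/3 ≈ -402.67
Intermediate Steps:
n(w) = 1/(3 + w)
n(E(-5)) + 13*(P(-7) - 24) = 1/(3 + 0) + 13*(-7 - 24) = 1/3 + 13*(-31) = 1/3 - 403 = -1208/3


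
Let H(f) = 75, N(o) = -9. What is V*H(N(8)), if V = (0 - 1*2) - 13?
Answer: -1125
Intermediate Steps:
V = -15 (V = (0 - 2) - 13 = -2 - 13 = -15)
V*H(N(8)) = -15*75 = -1125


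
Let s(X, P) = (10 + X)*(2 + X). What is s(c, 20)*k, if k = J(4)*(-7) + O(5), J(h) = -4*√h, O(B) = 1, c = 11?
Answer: 15561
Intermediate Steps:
s(X, P) = (2 + X)*(10 + X)
k = 57 (k = -4*√4*(-7) + 1 = -4*2*(-7) + 1 = -8*(-7) + 1 = 56 + 1 = 57)
s(c, 20)*k = (20 + 11² + 12*11)*57 = (20 + 121 + 132)*57 = 273*57 = 15561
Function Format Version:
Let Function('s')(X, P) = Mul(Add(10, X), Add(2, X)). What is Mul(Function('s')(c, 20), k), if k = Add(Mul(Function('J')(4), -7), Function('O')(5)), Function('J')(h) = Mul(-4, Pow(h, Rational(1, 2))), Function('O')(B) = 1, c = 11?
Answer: 15561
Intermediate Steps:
Function('s')(X, P) = Mul(Add(2, X), Add(10, X))
k = 57 (k = Add(Mul(Mul(-4, Pow(4, Rational(1, 2))), -7), 1) = Add(Mul(Mul(-4, 2), -7), 1) = Add(Mul(-8, -7), 1) = Add(56, 1) = 57)
Mul(Function('s')(c, 20), k) = Mul(Add(20, Pow(11, 2), Mul(12, 11)), 57) = Mul(Add(20, 121, 132), 57) = Mul(273, 57) = 15561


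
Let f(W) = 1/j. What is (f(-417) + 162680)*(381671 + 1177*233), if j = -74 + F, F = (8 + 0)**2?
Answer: 533518492844/5 ≈ 1.0670e+11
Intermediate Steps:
F = 64 (F = 8**2 = 64)
j = -10 (j = -74 + 64 = -10)
f(W) = -1/10 (f(W) = 1/(-10) = -1/10)
(f(-417) + 162680)*(381671 + 1177*233) = (-1/10 + 162680)*(381671 + 1177*233) = 1626799*(381671 + 274241)/10 = (1626799/10)*655912 = 533518492844/5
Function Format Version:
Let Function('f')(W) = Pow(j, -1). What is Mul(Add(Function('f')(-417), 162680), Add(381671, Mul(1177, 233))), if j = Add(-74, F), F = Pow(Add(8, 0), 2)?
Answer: Rational(533518492844, 5) ≈ 1.0670e+11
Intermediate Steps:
F = 64 (F = Pow(8, 2) = 64)
j = -10 (j = Add(-74, 64) = -10)
Function('f')(W) = Rational(-1, 10) (Function('f')(W) = Pow(-10, -1) = Rational(-1, 10))
Mul(Add(Function('f')(-417), 162680), Add(381671, Mul(1177, 233))) = Mul(Add(Rational(-1, 10), 162680), Add(381671, Mul(1177, 233))) = Mul(Rational(1626799, 10), Add(381671, 274241)) = Mul(Rational(1626799, 10), 655912) = Rational(533518492844, 5)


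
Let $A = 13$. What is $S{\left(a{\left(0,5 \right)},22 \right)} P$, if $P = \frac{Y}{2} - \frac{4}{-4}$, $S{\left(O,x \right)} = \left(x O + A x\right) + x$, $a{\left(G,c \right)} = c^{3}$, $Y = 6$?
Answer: $12232$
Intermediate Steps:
$S{\left(O,x \right)} = 14 x + O x$ ($S{\left(O,x \right)} = \left(x O + 13 x\right) + x = \left(O x + 13 x\right) + x = \left(13 x + O x\right) + x = 14 x + O x$)
$P = 4$ ($P = \frac{6}{2} - \frac{4}{-4} = 6 \cdot \frac{1}{2} - -1 = 3 + 1 = 4$)
$S{\left(a{\left(0,5 \right)},22 \right)} P = 22 \left(14 + 5^{3}\right) 4 = 22 \left(14 + 125\right) 4 = 22 \cdot 139 \cdot 4 = 3058 \cdot 4 = 12232$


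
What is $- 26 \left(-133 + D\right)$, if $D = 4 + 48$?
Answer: $2106$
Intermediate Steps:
$D = 52$
$- 26 \left(-133 + D\right) = - 26 \left(-133 + 52\right) = \left(-26\right) \left(-81\right) = 2106$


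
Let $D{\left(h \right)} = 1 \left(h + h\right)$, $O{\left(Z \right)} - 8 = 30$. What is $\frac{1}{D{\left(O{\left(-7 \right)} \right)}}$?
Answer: $\frac{1}{76} \approx 0.013158$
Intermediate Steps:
$O{\left(Z \right)} = 38$ ($O{\left(Z \right)} = 8 + 30 = 38$)
$D{\left(h \right)} = 2 h$ ($D{\left(h \right)} = 1 \cdot 2 h = 2 h$)
$\frac{1}{D{\left(O{\left(-7 \right)} \right)}} = \frac{1}{2 \cdot 38} = \frac{1}{76}$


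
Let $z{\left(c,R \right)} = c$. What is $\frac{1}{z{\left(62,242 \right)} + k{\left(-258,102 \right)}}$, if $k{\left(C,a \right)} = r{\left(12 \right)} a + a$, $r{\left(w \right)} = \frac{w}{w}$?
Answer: $\frac{1}{266} \approx 0.0037594$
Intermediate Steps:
$r{\left(w \right)} = 1$
$k{\left(C,a \right)} = 2 a$ ($k{\left(C,a \right)} = 1 a + a = a + a = 2 a$)
$\frac{1}{z{\left(62,242 \right)} + k{\left(-258,102 \right)}} = \frac{1}{62 + 2 \cdot 102} = \frac{1}{62 + 204} = \frac{1}{266}$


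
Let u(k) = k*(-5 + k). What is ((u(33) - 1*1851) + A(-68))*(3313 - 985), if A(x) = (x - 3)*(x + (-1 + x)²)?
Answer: -777854640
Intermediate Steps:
A(x) = (-3 + x)*(x + (-1 + x)²)
((u(33) - 1*1851) + A(-68))*(3313 - 985) = ((33*(-5 + 33) - 1*1851) + (-3 + (-68)³ - 4*(-68)² + 4*(-68)))*(3313 - 985) = ((33*28 - 1851) + (-3 - 314432 - 4*4624 - 272))*2328 = ((924 - 1851) + (-3 - 314432 - 18496 - 272))*2328 = (-927 - 333203)*2328 = -334130*2328 = -777854640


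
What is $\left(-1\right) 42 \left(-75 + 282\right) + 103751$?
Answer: $95057$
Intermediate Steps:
$\left(-1\right) 42 \left(-75 + 282\right) + 103751 = \left(-42\right) 207 + 103751 = -8694 + 103751 = 95057$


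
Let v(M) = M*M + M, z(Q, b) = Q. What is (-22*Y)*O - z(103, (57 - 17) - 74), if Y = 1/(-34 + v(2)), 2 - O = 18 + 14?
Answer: -886/7 ≈ -126.57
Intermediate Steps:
O = -30 (O = 2 - (18 + 14) = 2 - 1*32 = 2 - 32 = -30)
v(M) = M + M**2 (v(M) = M**2 + M = M + M**2)
Y = -1/28 (Y = 1/(-34 + 2*(1 + 2)) = 1/(-34 + 2*3) = 1/(-34 + 6) = 1/(-28) = -1/28 ≈ -0.035714)
(-22*Y)*O - z(103, (57 - 17) - 74) = -22*(-1/28)*(-30) - 1*103 = (11/14)*(-30) - 103 = -165/7 - 103 = -886/7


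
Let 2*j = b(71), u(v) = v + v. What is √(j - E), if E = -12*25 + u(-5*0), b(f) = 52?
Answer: √326 ≈ 18.055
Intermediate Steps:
u(v) = 2*v
j = 26 (j = (½)*52 = 26)
E = -300 (E = -12*25 + 2*(-5*0) = -300 + 2*0 = -300 + 0 = -300)
√(j - E) = √(26 - 1*(-300)) = √(26 + 300) = √326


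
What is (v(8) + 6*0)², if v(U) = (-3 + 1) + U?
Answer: 36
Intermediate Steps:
v(U) = -2 + U
(v(8) + 6*0)² = ((-2 + 8) + 6*0)² = (6 + 0)² = 6² = 36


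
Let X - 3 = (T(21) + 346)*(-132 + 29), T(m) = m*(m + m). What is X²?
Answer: 15997443361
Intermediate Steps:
T(m) = 2*m² (T(m) = m*(2*m) = 2*m²)
X = -126481 (X = 3 + (2*21² + 346)*(-132 + 29) = 3 + (2*441 + 346)*(-103) = 3 + (882 + 346)*(-103) = 3 + 1228*(-103) = 3 - 126484 = -126481)
X² = (-126481)² = 15997443361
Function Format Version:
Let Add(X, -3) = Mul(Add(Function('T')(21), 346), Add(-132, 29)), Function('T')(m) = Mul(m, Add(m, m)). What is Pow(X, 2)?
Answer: 15997443361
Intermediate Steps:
Function('T')(m) = Mul(2, Pow(m, 2)) (Function('T')(m) = Mul(m, Mul(2, m)) = Mul(2, Pow(m, 2)))
X = -126481 (X = Add(3, Mul(Add(Mul(2, Pow(21, 2)), 346), Add(-132, 29))) = Add(3, Mul(Add(Mul(2, 441), 346), -103)) = Add(3, Mul(Add(882, 346), -103)) = Add(3, Mul(1228, -103)) = Add(3, -126484) = -126481)
Pow(X, 2) = Pow(-126481, 2) = 15997443361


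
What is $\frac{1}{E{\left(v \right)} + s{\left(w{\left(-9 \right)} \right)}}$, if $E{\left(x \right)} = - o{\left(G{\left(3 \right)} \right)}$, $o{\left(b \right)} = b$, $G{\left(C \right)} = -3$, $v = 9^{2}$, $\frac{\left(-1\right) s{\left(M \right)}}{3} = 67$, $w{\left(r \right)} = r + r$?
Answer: $- \frac{1}{198} \approx -0.0050505$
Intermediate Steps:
$w{\left(r \right)} = 2 r$
$s{\left(M \right)} = -201$ ($s{\left(M \right)} = \left(-3\right) 67 = -201$)
$v = 81$
$E{\left(x \right)} = 3$ ($E{\left(x \right)} = \left(-1\right) \left(-3\right) = 3$)
$\frac{1}{E{\left(v \right)} + s{\left(w{\left(-9 \right)} \right)}} = \frac{1}{3 - 201} = \frac{1}{-198} = - \frac{1}{198}$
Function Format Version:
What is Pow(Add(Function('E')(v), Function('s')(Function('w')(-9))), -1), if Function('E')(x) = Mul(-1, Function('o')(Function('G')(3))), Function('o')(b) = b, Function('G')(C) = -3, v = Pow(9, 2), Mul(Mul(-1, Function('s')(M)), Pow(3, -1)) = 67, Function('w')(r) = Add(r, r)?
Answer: Rational(-1, 198) ≈ -0.0050505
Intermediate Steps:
Function('w')(r) = Mul(2, r)
Function('s')(M) = -201 (Function('s')(M) = Mul(-3, 67) = -201)
v = 81
Function('E')(x) = 3 (Function('E')(x) = Mul(-1, -3) = 3)
Pow(Add(Function('E')(v), Function('s')(Function('w')(-9))), -1) = Pow(Add(3, -201), -1) = Pow(-198, -1) = Rational(-1, 198)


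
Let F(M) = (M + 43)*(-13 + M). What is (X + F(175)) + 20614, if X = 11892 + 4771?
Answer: 72593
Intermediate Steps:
X = 16663
F(M) = (-13 + M)*(43 + M) (F(M) = (43 + M)*(-13 + M) = (-13 + M)*(43 + M))
(X + F(175)) + 20614 = (16663 + (-559 + 175² + 30*175)) + 20614 = (16663 + (-559 + 30625 + 5250)) + 20614 = (16663 + 35316) + 20614 = 51979 + 20614 = 72593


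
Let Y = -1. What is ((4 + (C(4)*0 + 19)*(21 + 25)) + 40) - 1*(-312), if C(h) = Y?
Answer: 1230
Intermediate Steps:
C(h) = -1
((4 + (C(4)*0 + 19)*(21 + 25)) + 40) - 1*(-312) = ((4 + (-1*0 + 19)*(21 + 25)) + 40) - 1*(-312) = ((4 + (0 + 19)*46) + 40) + 312 = ((4 + 19*46) + 40) + 312 = ((4 + 874) + 40) + 312 = (878 + 40) + 312 = 918 + 312 = 1230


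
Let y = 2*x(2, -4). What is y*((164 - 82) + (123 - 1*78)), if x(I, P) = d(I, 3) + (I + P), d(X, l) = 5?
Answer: 762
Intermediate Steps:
x(I, P) = 5 + I + P (x(I, P) = 5 + (I + P) = 5 + I + P)
y = 6 (y = 2*(5 + 2 - 4) = 2*3 = 6)
y*((164 - 82) + (123 - 1*78)) = 6*((164 - 82) + (123 - 1*78)) = 6*(82 + (123 - 78)) = 6*(82 + 45) = 6*127 = 762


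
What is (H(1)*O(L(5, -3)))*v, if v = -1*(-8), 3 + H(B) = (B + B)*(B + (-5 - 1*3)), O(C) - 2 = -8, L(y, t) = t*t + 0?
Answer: 816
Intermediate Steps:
L(y, t) = t² (L(y, t) = t² + 0 = t²)
O(C) = -6 (O(C) = 2 - 8 = -6)
H(B) = -3 + 2*B*(-8 + B) (H(B) = -3 + (B + B)*(B + (-5 - 1*3)) = -3 + (2*B)*(B + (-5 - 3)) = -3 + (2*B)*(B - 8) = -3 + (2*B)*(-8 + B) = -3 + 2*B*(-8 + B))
v = 8
(H(1)*O(L(5, -3)))*v = ((-3 - 16*1 + 2*1²)*(-6))*8 = ((-3 - 16 + 2*1)*(-6))*8 = ((-3 - 16 + 2)*(-6))*8 = -17*(-6)*8 = 102*8 = 816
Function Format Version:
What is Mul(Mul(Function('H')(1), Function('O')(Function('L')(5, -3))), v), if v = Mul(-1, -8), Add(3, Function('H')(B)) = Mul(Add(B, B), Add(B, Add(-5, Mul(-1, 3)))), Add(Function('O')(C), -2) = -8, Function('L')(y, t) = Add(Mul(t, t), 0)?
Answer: 816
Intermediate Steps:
Function('L')(y, t) = Pow(t, 2) (Function('L')(y, t) = Add(Pow(t, 2), 0) = Pow(t, 2))
Function('O')(C) = -6 (Function('O')(C) = Add(2, -8) = -6)
Function('H')(B) = Add(-3, Mul(2, B, Add(-8, B))) (Function('H')(B) = Add(-3, Mul(Add(B, B), Add(B, Add(-5, Mul(-1, 3))))) = Add(-3, Mul(Mul(2, B), Add(B, Add(-5, -3)))) = Add(-3, Mul(Mul(2, B), Add(B, -8))) = Add(-3, Mul(Mul(2, B), Add(-8, B))) = Add(-3, Mul(2, B, Add(-8, B))))
v = 8
Mul(Mul(Function('H')(1), Function('O')(Function('L')(5, -3))), v) = Mul(Mul(Add(-3, Mul(-16, 1), Mul(2, Pow(1, 2))), -6), 8) = Mul(Mul(Add(-3, -16, Mul(2, 1)), -6), 8) = Mul(Mul(Add(-3, -16, 2), -6), 8) = Mul(Mul(-17, -6), 8) = Mul(102, 8) = 816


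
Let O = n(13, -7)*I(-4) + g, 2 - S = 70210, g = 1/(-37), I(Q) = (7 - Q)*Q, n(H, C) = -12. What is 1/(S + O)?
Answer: -37/2578161 ≈ -1.4351e-5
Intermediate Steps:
I(Q) = Q*(7 - Q)
g = -1/37 ≈ -0.027027
S = -70208 (S = 2 - 1*70210 = 2 - 70210 = -70208)
O = 19535/37 (O = -(-48)*(7 - 1*(-4)) - 1/37 = -(-48)*(7 + 4) - 1/37 = -(-48)*11 - 1/37 = -12*(-44) - 1/37 = 528 - 1/37 = 19535/37 ≈ 527.97)
1/(S + O) = 1/(-70208 + 19535/37) = 1/(-2578161/37) = -37/2578161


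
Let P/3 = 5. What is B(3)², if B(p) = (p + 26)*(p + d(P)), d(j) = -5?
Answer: 3364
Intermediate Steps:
P = 15 (P = 3*5 = 15)
B(p) = (-5 + p)*(26 + p) (B(p) = (p + 26)*(p - 5) = (26 + p)*(-5 + p) = (-5 + p)*(26 + p))
B(3)² = (-130 + 3² + 21*3)² = (-130 + 9 + 63)² = (-58)² = 3364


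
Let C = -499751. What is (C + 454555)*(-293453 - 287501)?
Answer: 26256796984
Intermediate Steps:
(C + 454555)*(-293453 - 287501) = (-499751 + 454555)*(-293453 - 287501) = -45196*(-580954) = 26256796984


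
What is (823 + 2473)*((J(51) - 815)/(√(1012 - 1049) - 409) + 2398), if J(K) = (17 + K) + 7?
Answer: 661723457152/83659 + 1219520*I*√37/83659 ≈ 7.9098e+6 + 88.67*I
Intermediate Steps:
J(K) = 24 + K
(823 + 2473)*((J(51) - 815)/(√(1012 - 1049) - 409) + 2398) = (823 + 2473)*(((24 + 51) - 815)/(√(1012 - 1049) - 409) + 2398) = 3296*((75 - 815)/(√(-37) - 409) + 2398) = 3296*(-740/(I*√37 - 409) + 2398) = 3296*(-740/(-409 + I*√37) + 2398) = 3296*(2398 - 740/(-409 + I*√37)) = 7903808 - 2439040/(-409 + I*√37)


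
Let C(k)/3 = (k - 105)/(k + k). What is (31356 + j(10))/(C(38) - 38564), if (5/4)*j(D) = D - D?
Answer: -2383056/2931065 ≈ -0.81303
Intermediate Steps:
C(k) = 3*(-105 + k)/(2*k) (C(k) = 3*((k - 105)/(k + k)) = 3*((-105 + k)/((2*k))) = 3*((-105 + k)*(1/(2*k))) = 3*((-105 + k)/(2*k)) = 3*(-105 + k)/(2*k))
j(D) = 0 (j(D) = 4*(D - D)/5 = (4/5)*0 = 0)
(31356 + j(10))/(C(38) - 38564) = (31356 + 0)/((3/2)*(-105 + 38)/38 - 38564) = 31356/((3/2)*(1/38)*(-67) - 38564) = 31356/(-201/76 - 38564) = 31356/(-2931065/76) = 31356*(-76/2931065) = -2383056/2931065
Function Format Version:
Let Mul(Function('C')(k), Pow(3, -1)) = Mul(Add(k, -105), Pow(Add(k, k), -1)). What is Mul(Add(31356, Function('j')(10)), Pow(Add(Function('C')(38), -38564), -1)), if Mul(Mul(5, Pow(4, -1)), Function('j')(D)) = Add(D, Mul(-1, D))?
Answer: Rational(-2383056, 2931065) ≈ -0.81303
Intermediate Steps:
Function('C')(k) = Mul(Rational(3, 2), Pow(k, -1), Add(-105, k)) (Function('C')(k) = Mul(3, Mul(Add(k, -105), Pow(Add(k, k), -1))) = Mul(3, Mul(Add(-105, k), Pow(Mul(2, k), -1))) = Mul(3, Mul(Add(-105, k), Mul(Rational(1, 2), Pow(k, -1)))) = Mul(3, Mul(Rational(1, 2), Pow(k, -1), Add(-105, k))) = Mul(Rational(3, 2), Pow(k, -1), Add(-105, k)))
Function('j')(D) = 0 (Function('j')(D) = Mul(Rational(4, 5), Add(D, Mul(-1, D))) = Mul(Rational(4, 5), 0) = 0)
Mul(Add(31356, Function('j')(10)), Pow(Add(Function('C')(38), -38564), -1)) = Mul(Add(31356, 0), Pow(Add(Mul(Rational(3, 2), Pow(38, -1), Add(-105, 38)), -38564), -1)) = Mul(31356, Pow(Add(Mul(Rational(3, 2), Rational(1, 38), -67), -38564), -1)) = Mul(31356, Pow(Add(Rational(-201, 76), -38564), -1)) = Mul(31356, Pow(Rational(-2931065, 76), -1)) = Mul(31356, Rational(-76, 2931065)) = Rational(-2383056, 2931065)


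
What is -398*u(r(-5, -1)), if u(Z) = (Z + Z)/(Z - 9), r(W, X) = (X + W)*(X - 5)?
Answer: -3184/3 ≈ -1061.3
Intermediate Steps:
r(W, X) = (-5 + X)*(W + X) (r(W, X) = (W + X)*(-5 + X) = (-5 + X)*(W + X))
u(Z) = 2*Z/(-9 + Z) (u(Z) = (2*Z)/(-9 + Z) = 2*Z/(-9 + Z))
-398*u(r(-5, -1)) = -796*((-1)**2 - 5*(-5) - 5*(-1) - 5*(-1))/(-9 + ((-1)**2 - 5*(-5) - 5*(-1) - 5*(-1))) = -796*(1 + 25 + 5 + 5)/(-9 + (1 + 25 + 5 + 5)) = -796*36/(-9 + 36) = -796*36/27 = -398*8/3 = -3184/3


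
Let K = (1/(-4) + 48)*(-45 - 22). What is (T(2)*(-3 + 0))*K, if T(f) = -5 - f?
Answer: -268737/4 ≈ -67184.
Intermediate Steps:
K = -12797/4 (K = (-¼ + 48)*(-67) = (191/4)*(-67) = -12797/4 ≈ -3199.3)
(T(2)*(-3 + 0))*K = ((-5 - 1*2)*(-3 + 0))*(-12797/4) = ((-5 - 2)*(-3))*(-12797/4) = -7*(-3)*(-12797/4) = 21*(-12797/4) = -268737/4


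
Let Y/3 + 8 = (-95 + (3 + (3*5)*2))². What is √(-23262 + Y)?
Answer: 3*I*√1306 ≈ 108.42*I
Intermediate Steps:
Y = 11508 (Y = -24 + 3*(-95 + (3 + (3*5)*2))² = -24 + 3*(-95 + (3 + 15*2))² = -24 + 3*(-95 + (3 + 30))² = -24 + 3*(-95 + 33)² = -24 + 3*(-62)² = -24 + 3*3844 = -24 + 11532 = 11508)
√(-23262 + Y) = √(-23262 + 11508) = √(-11754) = 3*I*√1306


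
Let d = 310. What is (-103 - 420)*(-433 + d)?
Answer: 64329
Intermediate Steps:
(-103 - 420)*(-433 + d) = (-103 - 420)*(-433 + 310) = -523*(-123) = 64329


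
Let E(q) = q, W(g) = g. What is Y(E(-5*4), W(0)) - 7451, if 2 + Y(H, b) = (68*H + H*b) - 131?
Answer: -8944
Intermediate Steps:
Y(H, b) = -133 + 68*H + H*b (Y(H, b) = -2 + ((68*H + H*b) - 131) = -2 + (-131 + 68*H + H*b) = -133 + 68*H + H*b)
Y(E(-5*4), W(0)) - 7451 = (-133 + 68*(-5*4) - 5*4*0) - 7451 = (-133 + 68*(-20) - 20*0) - 7451 = (-133 - 1360 + 0) - 7451 = -1493 - 7451 = -8944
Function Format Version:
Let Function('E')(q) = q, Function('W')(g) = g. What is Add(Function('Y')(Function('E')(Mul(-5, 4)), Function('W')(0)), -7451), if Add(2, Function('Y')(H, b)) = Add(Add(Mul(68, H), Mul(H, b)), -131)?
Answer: -8944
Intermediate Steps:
Function('Y')(H, b) = Add(-133, Mul(68, H), Mul(H, b)) (Function('Y')(H, b) = Add(-2, Add(Add(Mul(68, H), Mul(H, b)), -131)) = Add(-2, Add(-131, Mul(68, H), Mul(H, b))) = Add(-133, Mul(68, H), Mul(H, b)))
Add(Function('Y')(Function('E')(Mul(-5, 4)), Function('W')(0)), -7451) = Add(Add(-133, Mul(68, Mul(-5, 4)), Mul(Mul(-5, 4), 0)), -7451) = Add(Add(-133, Mul(68, -20), Mul(-20, 0)), -7451) = Add(Add(-133, -1360, 0), -7451) = Add(-1493, -7451) = -8944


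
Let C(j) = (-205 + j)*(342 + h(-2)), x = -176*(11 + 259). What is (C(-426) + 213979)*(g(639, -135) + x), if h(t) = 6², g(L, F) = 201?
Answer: 1161160941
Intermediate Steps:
h(t) = 36
x = -47520 (x = -176*270 = -47520)
C(j) = -77490 + 378*j (C(j) = (-205 + j)*(342 + 36) = (-205 + j)*378 = -77490 + 378*j)
(C(-426) + 213979)*(g(639, -135) + x) = ((-77490 + 378*(-426)) + 213979)*(201 - 47520) = ((-77490 - 161028) + 213979)*(-47319) = (-238518 + 213979)*(-47319) = -24539*(-47319) = 1161160941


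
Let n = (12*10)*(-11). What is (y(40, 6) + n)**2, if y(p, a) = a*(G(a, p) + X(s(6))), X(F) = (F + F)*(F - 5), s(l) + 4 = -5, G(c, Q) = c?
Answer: 51984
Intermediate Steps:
s(l) = -9 (s(l) = -4 - 5 = -9)
X(F) = 2*F*(-5 + F) (X(F) = (2*F)*(-5 + F) = 2*F*(-5 + F))
y(p, a) = a*(252 + a) (y(p, a) = a*(a + 2*(-9)*(-5 - 9)) = a*(a + 2*(-9)*(-14)) = a*(a + 252) = a*(252 + a))
n = -1320 (n = 120*(-11) = -1320)
(y(40, 6) + n)**2 = (6*(252 + 6) - 1320)**2 = (6*258 - 1320)**2 = (1548 - 1320)**2 = 228**2 = 51984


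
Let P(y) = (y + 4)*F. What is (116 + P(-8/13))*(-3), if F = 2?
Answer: -4788/13 ≈ -368.31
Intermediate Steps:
P(y) = 8 + 2*y (P(y) = (y + 4)*2 = (4 + y)*2 = 8 + 2*y)
(116 + P(-8/13))*(-3) = (116 + (8 + 2*(-8/13)))*(-3) = (116 + (8 - 16/13))*(-3) = (116 + 88/13)*(-3) = (1596/13)*(-3) = -4788/13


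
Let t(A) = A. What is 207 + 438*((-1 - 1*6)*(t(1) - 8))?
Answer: 21669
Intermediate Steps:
207 + 438*((-1 - 1*6)*(t(1) - 8)) = 207 + 438*((-1 - 1*6)*(1 - 8)) = 207 + 438*((-1 - 6)*(-7)) = 207 + 438*(-7*(-7)) = 207 + 438*49 = 207 + 21462 = 21669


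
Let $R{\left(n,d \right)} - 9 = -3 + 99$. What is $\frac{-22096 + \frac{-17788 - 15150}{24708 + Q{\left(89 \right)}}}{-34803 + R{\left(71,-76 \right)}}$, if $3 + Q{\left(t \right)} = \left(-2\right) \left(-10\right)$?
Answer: $\frac{2117661}{3325225} \approx 0.63685$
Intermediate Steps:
$R{\left(n,d \right)} = 105$ ($R{\left(n,d \right)} = 9 + \left(-3 + 99\right) = 9 + 96 = 105$)
$Q{\left(t \right)} = 17$ ($Q{\left(t \right)} = -3 - -20 = -3 + 20 = 17$)
$\frac{-22096 + \frac{-17788 - 15150}{24708 + Q{\left(89 \right)}}}{-34803 + R{\left(71,-76 \right)}} = \frac{-22096 + \frac{-17788 - 15150}{24708 + 17}}{-34803 + 105} = \frac{-22096 - \frac{32938}{24725}}{-34698} = \left(-22096 - \frac{766}{575}\right) \left(- \frac{1}{34698}\right) = \left(- \frac{12705966}{575}\right) \left(- \frac{1}{34698}\right) = \frac{2117661}{3325225}$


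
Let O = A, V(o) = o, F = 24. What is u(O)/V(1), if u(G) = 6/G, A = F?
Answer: ¼ ≈ 0.25000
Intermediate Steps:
A = 24
O = 24
u(O)/V(1) = (6/24)/1 = (6*(1/24))*1 = (¼)*1 = ¼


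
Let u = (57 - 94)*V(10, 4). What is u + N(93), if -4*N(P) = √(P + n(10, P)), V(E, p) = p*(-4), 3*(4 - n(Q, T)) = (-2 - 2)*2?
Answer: 592 - √897/12 ≈ 589.50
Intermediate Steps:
n(Q, T) = 20/3 (n(Q, T) = 4 - (-2 - 2)*2/3 = 4 - (-4)*2/3 = 4 - ⅓*(-8) = 4 + 8/3 = 20/3)
V(E, p) = -4*p
u = 592 (u = (57 - 94)*(-4*4) = -37*(-16) = 592)
N(P) = -√(20/3 + P)/4 (N(P) = -√(P + 20/3)/4 = -√(20/3 + P)/4)
u + N(93) = 592 - √(60 + 9*93)/12 = 592 - √(60 + 837)/12 = 592 - √897/12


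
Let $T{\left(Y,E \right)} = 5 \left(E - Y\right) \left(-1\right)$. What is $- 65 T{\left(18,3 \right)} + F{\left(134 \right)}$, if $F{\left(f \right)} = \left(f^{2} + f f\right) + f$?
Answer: $31171$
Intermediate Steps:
$F{\left(f \right)} = f + 2 f^{2}$ ($F{\left(f \right)} = \left(f^{2} + f^{2}\right) + f = 2 f^{2} + f = f + 2 f^{2}$)
$T{\left(Y,E \right)} = - 5 E + 5 Y$ ($T{\left(Y,E \right)} = \left(- 5 Y + 5 E\right) \left(-1\right) = - 5 E + 5 Y$)
$- 65 T{\left(18,3 \right)} + F{\left(134 \right)} = - 65 \left(\left(-5\right) 3 + 5 \cdot 18\right) + 134 \left(1 + 2 \cdot 134\right) = - 65 \left(-15 + 90\right) + 134 \left(1 + 268\right) = \left(-65\right) 75 + 134 \cdot 269 = -4875 + 36046 = 31171$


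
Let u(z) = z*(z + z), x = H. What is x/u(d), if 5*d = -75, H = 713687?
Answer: 713687/450 ≈ 1586.0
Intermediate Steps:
d = -15 (d = (⅕)*(-75) = -15)
x = 713687
u(z) = 2*z² (u(z) = z*(2*z) = 2*z²)
x/u(d) = 713687/((2*(-15)²)) = 713687/((2*225)) = 713687/450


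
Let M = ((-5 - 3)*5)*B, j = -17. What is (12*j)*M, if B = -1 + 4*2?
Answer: 57120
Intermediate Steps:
B = 7 (B = -1 + 8 = 7)
M = -280 (M = ((-5 - 3)*5)*7 = -8*5*7 = -40*7 = -280)
(12*j)*M = (12*(-17))*(-280) = -204*(-280) = 57120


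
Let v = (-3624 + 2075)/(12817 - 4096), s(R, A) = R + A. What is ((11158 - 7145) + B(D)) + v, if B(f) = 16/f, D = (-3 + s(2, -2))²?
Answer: 35011328/8721 ≈ 4014.6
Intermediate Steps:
s(R, A) = A + R
D = 9 (D = (-3 + (-2 + 2))² = (-3 + 0)² = (-3)² = 9)
v = -1549/8721 ≈ -0.17762
((11158 - 7145) + B(D)) + v = ((11158 - 7145) + 16/9) - 1549/8721 = (4013 + 16*(⅑)) - 1549/8721 = (4013 + 16/9) - 1549/8721 = 36133/9 - 1549/8721 = 35011328/8721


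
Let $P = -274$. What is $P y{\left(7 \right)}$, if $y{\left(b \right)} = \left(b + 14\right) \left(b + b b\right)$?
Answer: $-322224$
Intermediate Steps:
$y{\left(b \right)} = \left(14 + b\right) \left(b + b^{2}\right)$
$P y{\left(7 \right)} = - 274 \cdot 7 \left(14 + 7^{2} + 15 \cdot 7\right) = - 274 \cdot 7 \left(14 + 49 + 105\right) = - 274 \cdot 7 \cdot 168 = \left(-274\right) 1176 = -322224$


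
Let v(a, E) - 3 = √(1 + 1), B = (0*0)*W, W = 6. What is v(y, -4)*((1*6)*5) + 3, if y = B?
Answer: 93 + 30*√2 ≈ 135.43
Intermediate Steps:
B = 0 (B = (0*0)*6 = 0*6 = 0)
y = 0
v(a, E) = 3 + √2 (v(a, E) = 3 + √(1 + 1) = 3 + √2)
v(y, -4)*((1*6)*5) + 3 = (3 + √2)*((1*6)*5) + 3 = (3 + √2)*(6*5) + 3 = (3 + √2)*30 + 3 = (90 + 30*√2) + 3 = 93 + 30*√2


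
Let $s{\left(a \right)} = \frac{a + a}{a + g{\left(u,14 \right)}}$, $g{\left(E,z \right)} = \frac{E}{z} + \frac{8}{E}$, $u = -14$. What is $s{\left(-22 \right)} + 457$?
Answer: $\frac{6883}{15} \approx 458.87$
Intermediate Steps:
$g{\left(E,z \right)} = \frac{8}{E} + \frac{E}{z}$
$s{\left(a \right)} = \frac{2 a}{- \frac{11}{7} + a}$ ($s{\left(a \right)} = \frac{a + a}{a + \left(\frac{8}{-14} - \frac{14}{14}\right)} = \frac{2 a}{a + \left(8 \left(- \frac{1}{14}\right) - 1\right)} = \frac{2 a}{a - \frac{11}{7}} = \frac{2 a}{- \frac{11}{7} + a}$)
$s{\left(-22 \right)} + 457 = 14 \left(-22\right) \frac{1}{-11 + 7 \left(-22\right)} + 457 = 14 \left(-22\right) \frac{1}{-11 - 154} + 457 = 14 \left(-22\right) \frac{1}{-165} + 457 = 14 \left(-22\right) \left(- \frac{1}{165}\right) + 457 = \frac{28}{15} + 457 = \frac{6883}{15}$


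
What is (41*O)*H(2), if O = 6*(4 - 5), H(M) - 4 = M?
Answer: -1476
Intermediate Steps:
H(M) = 4 + M
O = -6 (O = 6*(-1) = -6)
(41*O)*H(2) = (41*(-6))*(4 + 2) = -246*6 = -1476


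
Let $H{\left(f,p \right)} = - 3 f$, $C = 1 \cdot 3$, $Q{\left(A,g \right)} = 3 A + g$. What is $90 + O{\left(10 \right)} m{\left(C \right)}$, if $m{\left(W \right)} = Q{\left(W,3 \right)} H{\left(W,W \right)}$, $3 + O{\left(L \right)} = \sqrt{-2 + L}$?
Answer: $414 - 216 \sqrt{2} \approx 108.53$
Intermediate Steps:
$Q{\left(A,g \right)} = g + 3 A$
$C = 3$
$O{\left(L \right)} = -3 + \sqrt{-2 + L}$
$m{\left(W \right)} = - 3 W \left(3 + 3 W\right)$ ($m{\left(W \right)} = \left(3 + 3 W\right) \left(- 3 W\right) = - 3 W \left(3 + 3 W\right)$)
$90 + O{\left(10 \right)} m{\left(C \right)} = 90 + \left(-3 + \sqrt{-2 + 10}\right) \left(\left(-9\right) 3 \left(1 + 3\right)\right) = 90 + \left(-3 + \sqrt{8}\right) \left(\left(-9\right) 3 \cdot 4\right) = 90 + \left(-3 + 2 \sqrt{2}\right) \left(-108\right) = 90 + \left(324 - 216 \sqrt{2}\right) = 414 - 216 \sqrt{2}$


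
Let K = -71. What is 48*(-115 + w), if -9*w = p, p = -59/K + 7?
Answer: -1184656/213 ≈ -5561.8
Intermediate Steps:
p = 556/71 (p = -59/(-71) + 7 = -59*(-1/71) + 7 = 59/71 + 7 = 556/71 ≈ 7.8310)
w = -556/639 (w = -⅑*556/71 = -556/639 ≈ -0.87011)
48*(-115 + w) = 48*(-115 - 556/639) = 48*(-74041/639) = -1184656/213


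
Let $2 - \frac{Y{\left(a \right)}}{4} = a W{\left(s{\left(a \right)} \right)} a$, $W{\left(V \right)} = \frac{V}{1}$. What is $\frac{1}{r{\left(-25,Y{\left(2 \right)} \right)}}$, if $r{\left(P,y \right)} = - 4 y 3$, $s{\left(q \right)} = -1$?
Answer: $- \frac{1}{288} \approx -0.0034722$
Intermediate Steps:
$W{\left(V \right)} = V$ ($W{\left(V \right)} = V 1 = V$)
$Y{\left(a \right)} = 8 + 4 a^{2}$ ($Y{\left(a \right)} = 8 - 4 a \left(-1\right) a = 8 - 4 - a a = 8 - 4 \left(- a^{2}\right) = 8 + 4 a^{2}$)
$r{\left(P,y \right)} = - 12 y$
$\frac{1}{r{\left(-25,Y{\left(2 \right)} \right)}} = \frac{1}{\left(-12\right) \left(8 + 4 \cdot 2^{2}\right)} = \frac{1}{\left(-12\right) \left(8 + 4 \cdot 4\right)} = \frac{1}{\left(-12\right) \left(8 + 16\right)} = \frac{1}{\left(-12\right) 24} = \frac{1}{-288} = - \frac{1}{288}$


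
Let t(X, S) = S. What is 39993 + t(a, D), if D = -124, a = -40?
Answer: 39869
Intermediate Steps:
39993 + t(a, D) = 39993 - 124 = 39869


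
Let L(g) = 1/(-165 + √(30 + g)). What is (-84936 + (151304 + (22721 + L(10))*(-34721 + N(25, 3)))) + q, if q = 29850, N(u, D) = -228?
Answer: -4316868166490/5437 + 69898*√10/27185 ≈ -7.9398e+8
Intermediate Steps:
(-84936 + (151304 + (22721 + L(10))*(-34721 + N(25, 3)))) + q = (-84936 + (151304 + (22721 + 1/(-165 + √(30 + 10)))*(-34721 - 228))) + 29850 = (-84936 + (151304 + (22721 + 1/(-165 + √40))*(-34949))) + 29850 = (-84936 + (151304 + (22721 + 1/(-165 + 2*√10))*(-34949))) + 29850 = (-84936 + (151304 + (-794076229 - 34949/(-165 + 2*√10)))) + 29850 = (-84936 + (-793924925 - 34949/(-165 + 2*√10))) + 29850 = (-794009861 - 34949/(-165 + 2*√10)) + 29850 = -793980011 - 34949/(-165 + 2*√10)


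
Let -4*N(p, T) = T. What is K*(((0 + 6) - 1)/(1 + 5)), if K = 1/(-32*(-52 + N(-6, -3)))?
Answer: 1/1968 ≈ 0.00050813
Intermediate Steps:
N(p, T) = -T/4
K = 1/1640 (K = 1/(-32*(-52 - ¼*(-3))) = 1/(-32*(-52 + ¾)) = 1/(-32*(-205/4)) = 1/1640 ≈ 0.00060976)
K*(((0 + 6) - 1)/(1 + 5)) = (((0 + 6) - 1)/(1 + 5))/1640 = ((6 - 1)/6)/1640 = (5*(⅙))/1640 = (1/1640)*(⅚) = 1/1968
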